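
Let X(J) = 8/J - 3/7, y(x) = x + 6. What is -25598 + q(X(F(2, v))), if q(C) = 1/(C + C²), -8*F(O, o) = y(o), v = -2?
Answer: -317927111/12420 ≈ -25598.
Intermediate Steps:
y(x) = 6 + x
F(O, o) = -¾ - o/8 (F(O, o) = -(6 + o)/8 = -¾ - o/8)
X(J) = -3/7 + 8/J (X(J) = 8/J - 3*⅐ = 8/J - 3/7 = -3/7 + 8/J)
-25598 + q(X(F(2, v))) = -25598 + 1/((-3/7 + 8/(-¾ - ⅛*(-2)))*(1 + (-3/7 + 8/(-¾ - ⅛*(-2))))) = -25598 + 1/((-3/7 + 8/(-¾ + ¼))*(1 + (-3/7 + 8/(-¾ + ¼)))) = -25598 + 1/((-3/7 + 8/(-½))*(1 + (-3/7 + 8/(-½)))) = -25598 + 1/((-3/7 + 8*(-2))*(1 + (-3/7 + 8*(-2)))) = -25598 + 1/((-3/7 - 16)*(1 + (-3/7 - 16))) = -25598 + 1/((-115/7)*(1 - 115/7)) = -25598 - 7/(115*(-108/7)) = -25598 - 7/115*(-7/108) = -25598 + 49/12420 = -317927111/12420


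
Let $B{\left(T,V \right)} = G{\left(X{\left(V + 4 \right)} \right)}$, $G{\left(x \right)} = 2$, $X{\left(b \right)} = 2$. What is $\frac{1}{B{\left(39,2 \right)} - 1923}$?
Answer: $- \frac{1}{1921} \approx -0.00052056$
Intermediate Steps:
$B{\left(T,V \right)} = 2$
$\frac{1}{B{\left(39,2 \right)} - 1923} = \frac{1}{2 - 1923} = \frac{1}{-1921} = - \frac{1}{1921}$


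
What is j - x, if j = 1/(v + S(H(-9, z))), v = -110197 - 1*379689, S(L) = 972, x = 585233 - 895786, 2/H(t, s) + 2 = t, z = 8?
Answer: 151833709441/488914 ≈ 3.1055e+5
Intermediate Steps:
H(t, s) = 2/(-2 + t)
x = -310553
v = -489886 (v = -110197 - 379689 = -489886)
j = -1/488914 (j = 1/(-489886 + 972) = 1/(-488914) = -1/488914 ≈ -2.0453e-6)
j - x = -1/488914 - 1*(-310553) = -1/488914 + 310553 = 151833709441/488914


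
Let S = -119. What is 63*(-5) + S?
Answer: -434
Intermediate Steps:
63*(-5) + S = 63*(-5) - 119 = -315 - 119 = -434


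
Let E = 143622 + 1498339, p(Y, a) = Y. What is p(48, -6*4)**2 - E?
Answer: -1639657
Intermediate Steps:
E = 1641961
p(48, -6*4)**2 - E = 48**2 - 1*1641961 = 2304 - 1641961 = -1639657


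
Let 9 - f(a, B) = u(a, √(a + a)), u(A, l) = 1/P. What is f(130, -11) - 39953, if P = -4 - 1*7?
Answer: -439383/11 ≈ -39944.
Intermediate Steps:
P = -11 (P = -4 - 7 = -11)
u(A, l) = -1/11 (u(A, l) = 1/(-11) = -1/11)
f(a, B) = 100/11 (f(a, B) = 9 - 1*(-1/11) = 9 + 1/11 = 100/11)
f(130, -11) - 39953 = 100/11 - 39953 = -439383/11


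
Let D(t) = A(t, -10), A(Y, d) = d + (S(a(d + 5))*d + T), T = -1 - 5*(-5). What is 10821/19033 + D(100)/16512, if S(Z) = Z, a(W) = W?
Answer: 2810851/4910514 ≈ 0.57241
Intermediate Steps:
T = 24 (T = -1 + 25 = 24)
A(Y, d) = 24 + d + d*(5 + d) (A(Y, d) = d + ((d + 5)*d + 24) = d + ((5 + d)*d + 24) = d + (d*(5 + d) + 24) = d + (24 + d*(5 + d)) = 24 + d + d*(5 + d))
D(t) = 64 (D(t) = 24 - 10 - 10*(5 - 10) = 24 - 10 - 10*(-5) = 24 - 10 + 50 = 64)
10821/19033 + D(100)/16512 = 10821/19033 + 64/16512 = 10821*(1/19033) + 64*(1/16512) = 10821/19033 + 1/258 = 2810851/4910514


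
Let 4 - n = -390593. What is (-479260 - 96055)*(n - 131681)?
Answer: -148958258540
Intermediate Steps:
n = 390597 (n = 4 - 1*(-390593) = 4 + 390593 = 390597)
(-479260 - 96055)*(n - 131681) = (-479260 - 96055)*(390597 - 131681) = -575315*258916 = -148958258540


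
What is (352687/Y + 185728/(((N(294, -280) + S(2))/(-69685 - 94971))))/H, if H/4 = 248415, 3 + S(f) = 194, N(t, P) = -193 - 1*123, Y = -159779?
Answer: 1628746078353199/6615250047500 ≈ 246.21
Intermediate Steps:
N(t, P) = -316 (N(t, P) = -193 - 123 = -316)
S(f) = 191 (S(f) = -3 + 194 = 191)
H = 993660 (H = 4*248415 = 993660)
(352687/Y + 185728/(((N(294, -280) + S(2))/(-69685 - 94971))))/H = (352687/(-159779) + 185728/(((-316 + 191)/(-69685 - 94971))))/993660 = (352687*(-1/159779) + 185728/((-125/(-164656))))*(1/993660) = (-352687/159779 + 185728/((-125*(-1/164656))))*(1/993660) = (-352687/159779 + 185728/(125/164656))*(1/993660) = (-352687/159779 + 185728*(164656/125))*(1/993660) = (-352687/159779 + 30581229568/125)*(1/993660) = (4886238235059597/19972375)*(1/993660) = 1628746078353199/6615250047500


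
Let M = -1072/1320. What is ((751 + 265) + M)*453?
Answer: 25293406/55 ≈ 4.5988e+5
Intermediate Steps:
M = -134/165 (M = -1072*1/1320 = -134/165 ≈ -0.81212)
((751 + 265) + M)*453 = ((751 + 265) - 134/165)*453 = (1016 - 134/165)*453 = (167506/165)*453 = 25293406/55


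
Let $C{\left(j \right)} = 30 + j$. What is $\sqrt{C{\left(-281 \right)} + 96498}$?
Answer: $\sqrt{96247} \approx 310.24$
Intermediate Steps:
$\sqrt{C{\left(-281 \right)} + 96498} = \sqrt{\left(30 - 281\right) + 96498} = \sqrt{-251 + 96498} = \sqrt{96247}$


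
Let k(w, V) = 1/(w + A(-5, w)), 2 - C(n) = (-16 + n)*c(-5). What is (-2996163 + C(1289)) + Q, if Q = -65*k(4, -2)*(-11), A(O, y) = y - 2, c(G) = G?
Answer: -17938061/6 ≈ -2.9897e+6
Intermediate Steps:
A(O, y) = -2 + y
C(n) = -78 + 5*n (C(n) = 2 - (-16 + n)*(-5) = 2 - (80 - 5*n) = 2 + (-80 + 5*n) = -78 + 5*n)
k(w, V) = 1/(-2 + 2*w) (k(w, V) = 1/(w + (-2 + w)) = 1/(-2 + 2*w))
Q = 715/6 (Q = -65/(2*(-1 + 4))*(-11) = -65/(2*3)*(-11) = -65*1/6*(-11) = -65/6*(-11) = 715/6 ≈ 119.17)
(-2996163 + C(1289)) + Q = (-2996163 + (-78 + 5*1289)) + 715/6 = (-2996163 + (-78 + 6445)) + 715/6 = (-2996163 + 6367) + 715/6 = -2989796 + 715/6 = -17938061/6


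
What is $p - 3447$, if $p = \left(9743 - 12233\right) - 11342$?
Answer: $-17279$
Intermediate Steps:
$p = -13832$ ($p = -2490 - 11342 = -13832$)
$p - 3447 = -13832 - 3447 = -17279$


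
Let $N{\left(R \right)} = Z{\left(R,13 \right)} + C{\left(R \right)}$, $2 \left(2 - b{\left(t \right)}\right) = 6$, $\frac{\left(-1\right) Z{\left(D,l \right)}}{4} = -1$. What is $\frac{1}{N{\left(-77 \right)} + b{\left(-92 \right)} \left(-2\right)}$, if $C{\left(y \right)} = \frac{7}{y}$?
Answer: $\frac{11}{65} \approx 0.16923$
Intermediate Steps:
$Z{\left(D,l \right)} = 4$ ($Z{\left(D,l \right)} = \left(-4\right) \left(-1\right) = 4$)
$b{\left(t \right)} = -1$ ($b{\left(t \right)} = 2 - 3 = -1$)
$N{\left(R \right)} = 4 + \frac{7}{R}$
$\frac{1}{N{\left(-77 \right)} + b{\left(-92 \right)} \left(-2\right)} = \frac{1}{\left(4 + \frac{7}{-77}\right) - -2} = \frac{1}{\left(4 + 7 \left(- \frac{1}{77}\right)\right) + 2} = \frac{1}{\left(4 - \frac{1}{11}\right) + 2} = \frac{1}{\frac{43}{11} + 2} = \frac{1}{\frac{65}{11}} = \frac{11}{65}$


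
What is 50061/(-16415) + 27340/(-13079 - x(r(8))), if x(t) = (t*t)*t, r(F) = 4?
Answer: -1106737823/215742345 ≈ -5.1299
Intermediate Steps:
x(t) = t³ (x(t) = t²*t = t³)
50061/(-16415) + 27340/(-13079 - x(r(8))) = 50061/(-16415) + 27340/(-13079 - 1*4³) = 50061*(-1/16415) + 27340/(-13079 - 1*64) = -50061/16415 + 27340/(-13079 - 64) = -50061/16415 + 27340/(-13143) = -50061/16415 + 27340*(-1/13143) = -50061/16415 - 27340/13143 = -1106737823/215742345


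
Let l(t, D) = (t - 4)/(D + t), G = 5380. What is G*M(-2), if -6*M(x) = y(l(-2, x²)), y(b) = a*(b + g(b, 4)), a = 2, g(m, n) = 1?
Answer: 10760/3 ≈ 3586.7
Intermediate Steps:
l(t, D) = (-4 + t)/(D + t)
y(b) = 2 + 2*b (y(b) = 2*(b + 1) = 2*(1 + b) = 2 + 2*b)
M(x) = -⅓ + 2/(-2 + x²) (M(x) = -(2 + 2*((-4 - 2)/(x² - 2)))/6 = -(2 + 2*(-6/(-2 + x²)))/6 = -(2 - 12/(-2 + x²))/6 = -⅓ + 2/(-2 + x²))
G*M(-2) = 5380*((8 - 1*(-2)²)/(3*(-2 + (-2)²))) = 5380*((8 - 1*4)/(3*(-2 + 4))) = 5380*((⅓)*(8 - 4)/2) = 5380*((⅓)*(½)*4) = 5380*(⅔) = 10760/3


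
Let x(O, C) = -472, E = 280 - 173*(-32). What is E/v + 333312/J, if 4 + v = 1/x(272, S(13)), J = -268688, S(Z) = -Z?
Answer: -6591241312/4531711 ≈ -1454.5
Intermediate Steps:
E = 5816 (E = 280 + 5536 = 5816)
v = -1889/472 (v = -4 + 1/(-472) = -4 - 1/472 = -1889/472 ≈ -4.0021)
E/v + 333312/J = 5816/(-1889/472) + 333312/(-268688) = 5816*(-472/1889) + 333312*(-1/268688) = -2745152/1889 - 2976/2399 = -6591241312/4531711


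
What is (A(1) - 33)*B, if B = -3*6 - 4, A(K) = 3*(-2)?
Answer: 858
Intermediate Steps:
A(K) = -6
B = -22 (B = -18 - 4 = -22)
(A(1) - 33)*B = (-6 - 33)*(-22) = -39*(-22) = 858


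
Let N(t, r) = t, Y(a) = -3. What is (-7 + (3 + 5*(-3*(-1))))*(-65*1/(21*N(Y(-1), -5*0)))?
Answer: 715/63 ≈ 11.349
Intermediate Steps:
(-7 + (3 + 5*(-3*(-1))))*(-65*1/(21*N(Y(-1), -5*0))) = (-7 + (3 + 5*(-3*(-1))))*(-65/(21*(-3))) = (-7 + (3 + 5*3))*(-65/(-63)) = (-7 + (3 + 15))*(-65*(-1/63)) = (-7 + 18)*(65/63) = 11*(65/63) = 715/63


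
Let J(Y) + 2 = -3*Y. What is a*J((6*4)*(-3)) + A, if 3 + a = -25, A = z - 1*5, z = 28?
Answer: -5969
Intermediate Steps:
J(Y) = -2 - 3*Y
A = 23 (A = 28 - 1*5 = 28 - 5 = 23)
a = -28 (a = -3 - 25 = -28)
a*J((6*4)*(-3)) + A = -28*(-2 - 3*6*4*(-3)) + 23 = -28*(-2 - 72*(-3)) + 23 = -28*(-2 - 3*(-72)) + 23 = -28*(-2 + 216) + 23 = -28*214 + 23 = -5992 + 23 = -5969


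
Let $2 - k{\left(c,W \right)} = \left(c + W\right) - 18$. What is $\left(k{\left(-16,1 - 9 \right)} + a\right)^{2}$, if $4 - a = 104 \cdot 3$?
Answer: $69696$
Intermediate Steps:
$k{\left(c,W \right)} = 20 - W - c$ ($k{\left(c,W \right)} = 2 - \left(\left(c + W\right) - 18\right) = 2 - \left(\left(W + c\right) - 18\right) = 2 - \left(-18 + W + c\right) = 20 - W - c$)
$a = -308$ ($a = 4 - 104 \cdot 3 = 4 - 312 = -308$)
$\left(k{\left(-16,1 - 9 \right)} + a\right)^{2} = \left(\left(20 - \left(1 - 9\right) - -16\right) - 308\right)^{2} = \left(\left(20 - -8 + 16\right) - 308\right)^{2} = \left(\left(20 + 8 + 16\right) - 308\right)^{2} = \left(44 - 308\right)^{2} = \left(-264\right)^{2} = 69696$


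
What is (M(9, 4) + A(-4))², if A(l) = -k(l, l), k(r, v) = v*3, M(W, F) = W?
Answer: 441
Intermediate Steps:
k(r, v) = 3*v
A(l) = -3*l
(M(9, 4) + A(-4))² = (9 - 3*(-4))² = (9 + 12)² = 21² = 441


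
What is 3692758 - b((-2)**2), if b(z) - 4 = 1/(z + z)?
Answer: 29542031/8 ≈ 3.6928e+6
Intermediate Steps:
b(z) = 4 + 1/(2*z) (b(z) = 4 + 1/(z + z) = 4 + 1/(2*z))
3692758 - b((-2)**2) = 3692758 - (4 + 1/(2*((-2)**2))) = 3692758 - (4 + (1/2)/4) = 3692758 - (4 + (1/2)*(1/4)) = 3692758 - (4 + 1/8) = 3692758 - 1*33/8 = 3692758 - 33/8 = 29542031/8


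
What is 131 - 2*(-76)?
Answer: 283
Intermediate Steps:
131 - 2*(-76) = 131 + 152 = 283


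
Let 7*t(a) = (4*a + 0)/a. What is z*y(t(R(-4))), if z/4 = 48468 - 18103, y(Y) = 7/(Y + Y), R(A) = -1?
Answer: 1487885/2 ≈ 7.4394e+5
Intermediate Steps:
t(a) = 4/7 (t(a) = ((4*a + 0)/a)/7 = ((4*a)/a)/7 = (⅐)*4 = 4/7)
y(Y) = 7/(2*Y) (y(Y) = 7/((2*Y)) = 7*(1/(2*Y)) = 7/(2*Y))
z = 121460 (z = 4*(48468 - 18103) = 4*30365 = 121460)
z*y(t(R(-4))) = 121460*(7/(2*(4/7))) = 121460*((7/2)*(7/4)) = 121460*(49/8) = 1487885/2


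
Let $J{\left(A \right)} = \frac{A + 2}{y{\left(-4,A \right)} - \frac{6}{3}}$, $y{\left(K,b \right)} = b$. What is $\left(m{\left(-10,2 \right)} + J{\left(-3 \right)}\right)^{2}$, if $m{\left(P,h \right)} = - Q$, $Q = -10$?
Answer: $\frac{2601}{25} \approx 104.04$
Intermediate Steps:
$m{\left(P,h \right)} = 10$ ($m{\left(P,h \right)} = \left(-1\right) \left(-10\right) = 10$)
$J{\left(A \right)} = \frac{2 + A}{-2 + A}$ ($J{\left(A \right)} = \frac{A + 2}{A - \frac{6}{3}} = \frac{2 + A}{A - 2} = \frac{2 + A}{-2 + A}$)
$\left(m{\left(-10,2 \right)} + J{\left(-3 \right)}\right)^{2} = \left(10 + \frac{2 - 3}{-2 - 3}\right)^{2} = \left(10 + \frac{1}{-5} \left(-1\right)\right)^{2} = \left(10 - - \frac{1}{5}\right)^{2} = \left(10 + \frac{1}{5}\right)^{2} = \left(\frac{51}{5}\right)^{2} = \frac{2601}{25}$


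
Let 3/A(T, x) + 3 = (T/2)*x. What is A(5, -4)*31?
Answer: -93/13 ≈ -7.1538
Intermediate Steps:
A(T, x) = 3/(-3 + T*x/2) (A(T, x) = 3/(-3 + (T/2)*x) = 3/(-3 + T*x/2))
A(5, -4)*31 = (6/(-6 + 5*(-4)))*31 = (6/(-6 - 20))*31 = (6/(-26))*31 = (6*(-1/26))*31 = -3/13*31 = -93/13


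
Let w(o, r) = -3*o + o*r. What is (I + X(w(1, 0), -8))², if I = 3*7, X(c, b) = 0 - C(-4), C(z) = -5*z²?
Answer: 10201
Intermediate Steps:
X(c, b) = 80 (X(c, b) = 0 - (-5)*(-4)² = 0 - (-5)*16 = 0 - 1*(-80) = 0 + 80 = 80)
I = 21
(I + X(w(1, 0), -8))² = (21 + 80)² = 101² = 10201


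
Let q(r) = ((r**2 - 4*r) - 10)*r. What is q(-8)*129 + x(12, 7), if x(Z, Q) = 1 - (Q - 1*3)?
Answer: -88755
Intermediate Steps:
x(Z, Q) = 4 - Q (x(Z, Q) = 1 - (Q - 3) = 1 - (-3 + Q) = 1 + (3 - Q) = 4 - Q)
q(r) = r*(-10 + r**2 - 4*r) (q(r) = (-10 + r**2 - 4*r)*r = r*(-10 + r**2 - 4*r))
q(-8)*129 + x(12, 7) = -8*(-10 + (-8)**2 - 4*(-8))*129 + (4 - 1*7) = -8*(-10 + 64 + 32)*129 + (4 - 7) = -8*86*129 - 3 = -688*129 - 3 = -88752 - 3 = -88755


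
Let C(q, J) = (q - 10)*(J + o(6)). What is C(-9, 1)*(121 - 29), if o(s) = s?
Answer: -12236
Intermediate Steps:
C(q, J) = (-10 + q)*(6 + J) (C(q, J) = (q - 10)*(J + 6) = (-10 + q)*(6 + J))
C(-9, 1)*(121 - 29) = (-60 - 10*1 + 6*(-9) + 1*(-9))*(121 - 29) = (-60 - 10 - 54 - 9)*92 = -133*92 = -12236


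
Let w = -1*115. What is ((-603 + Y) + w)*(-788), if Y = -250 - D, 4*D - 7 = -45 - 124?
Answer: 730870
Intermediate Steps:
D = -81/2 (D = 7/4 + (-45 - 124)/4 = 7/4 + (1/4)*(-169) = 7/4 - 169/4 = -81/2 ≈ -40.500)
Y = -419/2 (Y = -250 - 1*(-81/2) = -250 + 81/2 = -419/2 ≈ -209.50)
w = -115
((-603 + Y) + w)*(-788) = ((-603 - 419/2) - 115)*(-788) = (-1625/2 - 115)*(-788) = -1855/2*(-788) = 730870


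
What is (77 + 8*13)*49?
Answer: 8869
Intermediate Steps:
(77 + 8*13)*49 = (77 + 104)*49 = 181*49 = 8869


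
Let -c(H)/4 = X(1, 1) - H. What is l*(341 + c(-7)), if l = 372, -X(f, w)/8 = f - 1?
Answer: 116436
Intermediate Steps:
X(f, w) = 8 - 8*f (X(f, w) = -8*(f - 1) = -8*(-1 + f) = 8 - 8*f)
c(H) = 4*H (c(H) = -4*((8 - 8*1) - H) = -4*((8 - 8) - H) = -4*(0 - H) = -(-4)*H = 4*H)
l*(341 + c(-7)) = 372*(341 + 4*(-7)) = 372*(341 - 28) = 372*313 = 116436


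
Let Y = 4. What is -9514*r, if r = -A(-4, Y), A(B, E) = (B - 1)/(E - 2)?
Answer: -23785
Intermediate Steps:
A(B, E) = (-1 + B)/(-2 + E)
r = 5/2 (r = -(-1 - 4)/(-2 + 4) = -(-5)/2 = -1*(-5/2) = 5/2 ≈ 2.5000)
-9514*r = -9514*5/2 = -23785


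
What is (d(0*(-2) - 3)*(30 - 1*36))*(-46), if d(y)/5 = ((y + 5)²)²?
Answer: 22080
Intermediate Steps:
d(y) = 5*(5 + y)⁴ (d(y) = 5*((y + 5)²)² = 5*((5 + y)²)² = 5*(5 + y)⁴)
(d(0*(-2) - 3)*(30 - 1*36))*(-46) = ((5*(5 + (0*(-2) - 3))⁴)*(30 - 1*36))*(-46) = ((5*(5 + (0 - 3))⁴)*(30 - 36))*(-46) = ((5*(5 - 3)⁴)*(-6))*(-46) = ((5*2⁴)*(-6))*(-46) = ((5*16)*(-6))*(-46) = (80*(-6))*(-46) = -480*(-46) = 22080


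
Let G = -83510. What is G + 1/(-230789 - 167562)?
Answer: -33266292011/398351 ≈ -83510.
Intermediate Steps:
G + 1/(-230789 - 167562) = -83510 + 1/(-230789 - 167562) = -83510 + 1/(-398351) = -83510 - 1/398351 = -33266292011/398351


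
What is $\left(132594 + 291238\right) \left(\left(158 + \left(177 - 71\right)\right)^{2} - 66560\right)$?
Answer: $1329137152$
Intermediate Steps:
$\left(132594 + 291238\right) \left(\left(158 + \left(177 - 71\right)\right)^{2} - 66560\right) = 423832 \left(\left(158 + 106\right)^{2} - 66560\right) = 423832 \left(264^{2} - 66560\right) = 423832 \left(69696 - 66560\right) = 423832 \cdot 3136 = 1329137152$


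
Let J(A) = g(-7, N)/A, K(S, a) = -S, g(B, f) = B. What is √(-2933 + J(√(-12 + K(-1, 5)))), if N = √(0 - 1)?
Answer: √(-354893 + 77*I*√11)/11 ≈ 0.019486 + 54.157*I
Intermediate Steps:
N = I (N = √(-1) = I ≈ 1.0*I)
J(A) = -7/A
√(-2933 + J(√(-12 + K(-1, 5)))) = √(-2933 - 7/√(-12 - 1*(-1))) = √(-2933 - 7/√(-12 + 1)) = √(-2933 - 7*(-I*√11/11)) = √(-2933 - (-7)*I*√11/11) = √(-2933 + 7*I*√11/11)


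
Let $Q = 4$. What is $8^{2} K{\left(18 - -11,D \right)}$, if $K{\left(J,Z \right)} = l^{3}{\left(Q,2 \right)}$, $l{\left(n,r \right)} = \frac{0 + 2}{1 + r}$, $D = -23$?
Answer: $\frac{512}{27} \approx 18.963$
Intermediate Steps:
$l{\left(n,r \right)} = \frac{2}{1 + r}$
$K{\left(J,Z \right)} = \frac{8}{27}$ ($K{\left(J,Z \right)} = \left(\frac{2}{1 + 2}\right)^{3} = \left(\frac{2}{3}\right)^{3} = \frac{8}{27}$)
$8^{2} K{\left(18 - -11,D \right)} = 8^{2} \cdot \frac{8}{27} = 64 \cdot \frac{8}{27} = \frac{512}{27}$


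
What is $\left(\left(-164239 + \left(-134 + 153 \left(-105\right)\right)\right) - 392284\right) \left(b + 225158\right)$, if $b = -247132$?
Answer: $12584993228$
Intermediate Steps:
$\left(\left(-164239 + \left(-134 + 153 \left(-105\right)\right)\right) - 392284\right) \left(b + 225158\right) = \left(\left(-164239 + \left(-134 + 153 \left(-105\right)\right)\right) - 392284\right) \left(-247132 + 225158\right) = \left(\left(-164239 - 16199\right) - 392284\right) \left(-21974\right) = \left(-180438 - 392284\right) \left(-21974\right) = \left(-572722\right) \left(-21974\right) = 12584993228$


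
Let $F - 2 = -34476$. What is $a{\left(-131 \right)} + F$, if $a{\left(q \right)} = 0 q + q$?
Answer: $-34605$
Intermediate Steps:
$a{\left(q \right)} = q$ ($a{\left(q \right)} = 0 + q = q$)
$F = -34474$ ($F = 2 - 34476 = -34474$)
$a{\left(-131 \right)} + F = -131 - 34474 = -34605$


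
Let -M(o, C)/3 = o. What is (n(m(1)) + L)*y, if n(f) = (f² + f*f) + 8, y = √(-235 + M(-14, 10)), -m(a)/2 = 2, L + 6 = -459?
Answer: -425*I*√193 ≈ -5904.3*I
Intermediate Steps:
L = -465 (L = -6 - 459 = -465)
M(o, C) = -3*o
m(a) = -4 (m(a) = -2*2 = -4)
y = I*√193 (y = √(-235 - 3*(-14)) = √(-235 + 42) = √(-193) = I*√193 ≈ 13.892*I)
n(f) = 8 + 2*f² (n(f) = (f² + f²) + 8 = 2*f² + 8 = 8 + 2*f²)
(n(m(1)) + L)*y = ((8 + 2*(-4)²) - 465)*(I*√193) = ((8 + 2*16) - 465)*(I*√193) = ((8 + 32) - 465)*(I*√193) = (40 - 465)*(I*√193) = -425*I*√193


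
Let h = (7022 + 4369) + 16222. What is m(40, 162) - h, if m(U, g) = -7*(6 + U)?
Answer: -27935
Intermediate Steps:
m(U, g) = -42 - 7*U
h = 27613 (h = 11391 + 16222 = 27613)
m(40, 162) - h = (-42 - 7*40) - 1*27613 = (-42 - 280) - 27613 = -322 - 27613 = -27935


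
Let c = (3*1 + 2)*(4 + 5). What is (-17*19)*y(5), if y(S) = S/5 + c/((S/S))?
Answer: -14858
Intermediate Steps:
c = 45 (c = (3 + 2)*9 = 5*9 = 45)
y(S) = 45 + S/5 (y(S) = S/5 + 45/((S/S)) = S*(1/5) + 45/1 = S/5 + 45*1 = S/5 + 45 = 45 + S/5)
(-17*19)*y(5) = (-17*19)*(45 + (1/5)*5) = -323*(45 + 1) = -323*46 = -14858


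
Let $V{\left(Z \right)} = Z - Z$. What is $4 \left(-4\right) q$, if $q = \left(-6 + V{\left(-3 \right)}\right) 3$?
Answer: $288$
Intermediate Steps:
$V{\left(Z \right)} = 0$
$q = -18$ ($q = \left(-6 + 0\right) 3 = \left(-6\right) 3 = -18$)
$4 \left(-4\right) q = 4 \left(-4\right) \left(-18\right) = \left(-16\right) \left(-18\right) = 288$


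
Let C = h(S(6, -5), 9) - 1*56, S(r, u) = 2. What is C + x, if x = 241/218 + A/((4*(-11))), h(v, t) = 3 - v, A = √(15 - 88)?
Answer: -11749/218 - I*√73/44 ≈ -53.894 - 0.19418*I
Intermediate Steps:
A = I*√73 (A = √(-73) = I*√73 ≈ 8.544*I)
x = 241/218 - I*√73/44 (x = 241/218 + (I*√73)/((4*(-11))) = 241*(1/218) + (I*√73)/(-44) = 241/218 + (I*√73)*(-1/44) = 241/218 - I*√73/44 ≈ 1.1055 - 0.19418*I)
C = -55 (C = (3 - 1*2) - 1*56 = (3 - 2) - 56 = 1 - 56 = -55)
C + x = -55 + (241/218 - I*√73/44) = -11749/218 - I*√73/44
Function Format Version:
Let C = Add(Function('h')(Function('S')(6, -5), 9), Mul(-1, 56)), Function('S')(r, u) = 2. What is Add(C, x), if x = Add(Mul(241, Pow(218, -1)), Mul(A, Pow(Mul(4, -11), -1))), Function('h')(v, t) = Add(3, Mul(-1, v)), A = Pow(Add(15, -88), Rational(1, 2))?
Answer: Add(Rational(-11749, 218), Mul(Rational(-1, 44), I, Pow(73, Rational(1, 2)))) ≈ Add(-53.894, Mul(-0.19418, I))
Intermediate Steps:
A = Mul(I, Pow(73, Rational(1, 2))) (A = Pow(-73, Rational(1, 2)) = Mul(I, Pow(73, Rational(1, 2))) ≈ Mul(8.5440, I))
x = Add(Rational(241, 218), Mul(Rational(-1, 44), I, Pow(73, Rational(1, 2)))) (x = Add(Mul(241, Pow(218, -1)), Mul(Mul(I, Pow(73, Rational(1, 2))), Pow(Mul(4, -11), -1))) = Add(Mul(241, Rational(1, 218)), Mul(Mul(I, Pow(73, Rational(1, 2))), Pow(-44, -1))) = Add(Rational(241, 218), Mul(Mul(I, Pow(73, Rational(1, 2))), Rational(-1, 44))) = Add(Rational(241, 218), Mul(Rational(-1, 44), I, Pow(73, Rational(1, 2)))) ≈ Add(1.1055, Mul(-0.19418, I)))
C = -55 (C = Add(Add(3, Mul(-1, 2)), Mul(-1, 56)) = Add(Add(3, -2), -56) = Add(1, -56) = -55)
Add(C, x) = Add(-55, Add(Rational(241, 218), Mul(Rational(-1, 44), I, Pow(73, Rational(1, 2))))) = Add(Rational(-11749, 218), Mul(Rational(-1, 44), I, Pow(73, Rational(1, 2))))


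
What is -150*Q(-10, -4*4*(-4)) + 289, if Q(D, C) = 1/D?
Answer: 304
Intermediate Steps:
-150*Q(-10, -4*4*(-4)) + 289 = -150/(-10) + 289 = -150*(-⅒) + 289 = 15 + 289 = 304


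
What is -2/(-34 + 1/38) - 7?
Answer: -8961/1291 ≈ -6.9411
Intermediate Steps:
-2/(-34 + 1/38) - 7 = -2/(-1291/38) - 7 = -38/1291*(-2) - 7 = 76/1291 - 7 = -8961/1291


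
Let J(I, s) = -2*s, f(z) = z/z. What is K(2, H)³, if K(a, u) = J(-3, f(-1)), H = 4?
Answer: -8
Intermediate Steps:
f(z) = 1
K(a, u) = -2 (K(a, u) = -2*1 = -2)
K(2, H)³ = (-2)³ = -8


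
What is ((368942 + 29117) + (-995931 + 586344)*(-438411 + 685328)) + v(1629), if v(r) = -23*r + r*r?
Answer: -101130979046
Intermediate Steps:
v(r) = r**2 - 23*r (v(r) = -23*r + r**2 = r**2 - 23*r)
((368942 + 29117) + (-995931 + 586344)*(-438411 + 685328)) + v(1629) = ((368942 + 29117) + (-995931 + 586344)*(-438411 + 685328)) + 1629*(-23 + 1629) = (398059 - 409587*246917) + 1629*1606 = (398059 - 101133993279) + 2616174 = -101133595220 + 2616174 = -101130979046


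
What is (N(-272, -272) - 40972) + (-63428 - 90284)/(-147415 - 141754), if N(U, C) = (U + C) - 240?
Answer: -12074387052/289169 ≈ -41755.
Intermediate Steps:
N(U, C) = -240 + C + U (N(U, C) = (C + U) - 240 = -240 + C + U)
(N(-272, -272) - 40972) + (-63428 - 90284)/(-147415 - 141754) = ((-240 - 272 - 272) - 40972) + (-63428 - 90284)/(-147415 - 141754) = (-784 - 40972) - 153712/(-289169) = -41756 - 153712*(-1/289169) = -41756 + 153712/289169 = -12074387052/289169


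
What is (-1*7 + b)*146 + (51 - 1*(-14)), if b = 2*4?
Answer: 211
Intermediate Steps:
b = 8
(-1*7 + b)*146 + (51 - 1*(-14)) = (-1*7 + 8)*146 + (51 - 1*(-14)) = (-7 + 8)*146 + (51 + 14) = 1*146 + 65 = 146 + 65 = 211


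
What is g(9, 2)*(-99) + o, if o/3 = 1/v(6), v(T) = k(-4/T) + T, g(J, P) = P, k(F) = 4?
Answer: -1977/10 ≈ -197.70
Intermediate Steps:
v(T) = 4 + T
o = 3/10 (o = 3/(4 + 6) = 3/10 ≈ 0.30000)
g(9, 2)*(-99) + o = 2*(-99) + 3/10 = -198 + 3/10 = -1977/10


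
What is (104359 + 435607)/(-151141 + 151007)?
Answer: -269983/67 ≈ -4029.6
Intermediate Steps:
(104359 + 435607)/(-151141 + 151007) = 539966/(-134) = 539966*(-1/134) = -269983/67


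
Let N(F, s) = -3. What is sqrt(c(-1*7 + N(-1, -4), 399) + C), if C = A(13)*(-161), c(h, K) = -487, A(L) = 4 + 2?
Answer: I*sqrt(1453) ≈ 38.118*I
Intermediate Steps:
A(L) = 6
C = -966 (C = 6*(-161) = -966)
sqrt(c(-1*7 + N(-1, -4), 399) + C) = sqrt(-487 - 966) = sqrt(-1453) = I*sqrt(1453)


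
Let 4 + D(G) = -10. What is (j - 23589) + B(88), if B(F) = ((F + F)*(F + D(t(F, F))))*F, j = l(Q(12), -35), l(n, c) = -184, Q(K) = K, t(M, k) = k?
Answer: 1122339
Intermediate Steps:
D(G) = -14 (D(G) = -4 - 10 = -14)
j = -184
B(F) = 2*F²*(-14 + F) (B(F) = ((F + F)*(F - 14))*F = ((2*F)*(-14 + F))*F = (2*F*(-14 + F))*F = 2*F²*(-14 + F))
(j - 23589) + B(88) = (-184 - 23589) + 2*88²*(-14 + 88) = -23773 + 2*7744*74 = -23773 + 1146112 = 1122339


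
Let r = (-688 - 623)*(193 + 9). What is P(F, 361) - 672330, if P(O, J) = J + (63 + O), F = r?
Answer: -936728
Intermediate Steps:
r = -264822 (r = -1311*202 = -264822)
F = -264822
P(O, J) = 63 + J + O
P(F, 361) - 672330 = (63 + 361 - 264822) - 672330 = -264398 - 672330 = -936728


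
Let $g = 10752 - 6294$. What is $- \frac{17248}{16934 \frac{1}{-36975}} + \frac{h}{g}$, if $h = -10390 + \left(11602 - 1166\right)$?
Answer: $\frac{710766774341}{18872943} \approx 37661.0$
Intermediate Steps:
$g = 4458$ ($g = 10752 - 6294 = 4458$)
$h = 46$ ($h = -10390 + \left(11602 - 1166\right) = -10390 + 10436 = 46$)
$- \frac{17248}{16934 \frac{1}{-36975}} + \frac{h}{g} = - \frac{17248}{16934 \frac{1}{-36975}} + \frac{46}{4458} = - \frac{17248}{16934 \left(- \frac{1}{36975}\right)} + 46 \cdot \frac{1}{4458} = - \frac{17248}{- \frac{16934}{36975}} + \frac{23}{2229} = \left(-17248\right) \left(- \frac{36975}{16934}\right) + \frac{23}{2229} = \frac{318872400}{8467} + \frac{23}{2229} = \frac{710766774341}{18872943}$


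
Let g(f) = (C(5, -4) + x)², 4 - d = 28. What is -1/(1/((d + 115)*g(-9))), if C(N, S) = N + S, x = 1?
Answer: -364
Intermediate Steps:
d = -24 (d = 4 - 1*28 = 4 - 28 = -24)
g(f) = 4 (g(f) = ((5 - 4) + 1)² = (1 + 1)² = 2² = 4)
-1/(1/((d + 115)*g(-9))) = -1/(1/((-24 + 115)*4)) = -1/(1/(91*4)) = -1/(1/364) = -1/1/364 = -1*364 = -364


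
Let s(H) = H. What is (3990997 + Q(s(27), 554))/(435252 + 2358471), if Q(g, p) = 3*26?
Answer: 3991075/2793723 ≈ 1.4286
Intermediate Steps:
Q(g, p) = 78
(3990997 + Q(s(27), 554))/(435252 + 2358471) = (3990997 + 78)/(435252 + 2358471) = 3991075/2793723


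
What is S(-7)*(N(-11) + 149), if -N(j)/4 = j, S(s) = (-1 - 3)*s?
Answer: 5404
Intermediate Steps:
S(s) = -4*s
N(j) = -4*j
S(-7)*(N(-11) + 149) = (-4*(-7))*(-4*(-11) + 149) = 28*(44 + 149) = 28*193 = 5404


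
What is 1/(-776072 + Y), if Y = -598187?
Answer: -1/1374259 ≈ -7.2766e-7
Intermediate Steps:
1/(-776072 + Y) = 1/(-776072 - 598187) = 1/(-1374259) = -1/1374259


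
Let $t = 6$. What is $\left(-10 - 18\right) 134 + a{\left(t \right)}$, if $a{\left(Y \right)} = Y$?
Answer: $-3746$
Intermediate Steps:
$\left(-10 - 18\right) 134 + a{\left(t \right)} = \left(-10 - 18\right) 134 + 6 = \left(-28\right) 134 + 6 = -3752 + 6 = -3746$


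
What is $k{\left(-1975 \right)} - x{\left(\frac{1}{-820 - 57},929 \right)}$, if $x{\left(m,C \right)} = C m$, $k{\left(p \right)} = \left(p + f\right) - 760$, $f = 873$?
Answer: $- \frac{1632045}{877} \approx -1860.9$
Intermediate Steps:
$k{\left(p \right)} = 113 + p$ ($k{\left(p \right)} = \left(p + 873\right) - 760 = \left(873 + p\right) - 760 = 113 + p$)
$k{\left(-1975 \right)} - x{\left(\frac{1}{-820 - 57},929 \right)} = \left(113 - 1975\right) - \frac{929}{-820 - 57} = -1862 - \frac{929}{-877} = -1862 - 929 \left(- \frac{1}{877}\right) = -1862 - - \frac{929}{877} = -1862 + \frac{929}{877} = - \frac{1632045}{877}$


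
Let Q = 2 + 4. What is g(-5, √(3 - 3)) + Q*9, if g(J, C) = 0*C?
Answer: 54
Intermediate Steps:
g(J, C) = 0
Q = 6
g(-5, √(3 - 3)) + Q*9 = 0 + 6*9 = 0 + 54 = 54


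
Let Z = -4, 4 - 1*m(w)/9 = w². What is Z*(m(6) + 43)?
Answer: 980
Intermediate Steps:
m(w) = 36 - 9*w²
Z*(m(6) + 43) = -4*((36 - 9*6²) + 43) = -4*((36 - 9*36) + 43) = -4*((36 - 324) + 43) = -4*(-288 + 43) = -4*(-245) = 980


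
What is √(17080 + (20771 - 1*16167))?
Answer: 2*√5421 ≈ 147.25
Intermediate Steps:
√(17080 + (20771 - 1*16167)) = √(17080 + (20771 - 16167)) = √(17080 + 4604) = √21684 = 2*√5421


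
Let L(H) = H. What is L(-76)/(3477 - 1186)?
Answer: -76/2291 ≈ -0.033173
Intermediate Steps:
L(-76)/(3477 - 1186) = -76/(3477 - 1186) = -76/2291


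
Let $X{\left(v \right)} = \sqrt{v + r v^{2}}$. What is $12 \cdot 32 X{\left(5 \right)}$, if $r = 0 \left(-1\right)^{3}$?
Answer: $384 \sqrt{5} \approx 858.65$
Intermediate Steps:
$r = 0$ ($r = 0 \left(-1\right) = 0$)
$X{\left(v \right)} = \sqrt{v}$ ($X{\left(v \right)} = \sqrt{v + 0 v^{2}} = \sqrt{v + 0} = \sqrt{v}$)
$12 \cdot 32 X{\left(5 \right)} = 12 \cdot 32 \sqrt{5} = 384 \sqrt{5}$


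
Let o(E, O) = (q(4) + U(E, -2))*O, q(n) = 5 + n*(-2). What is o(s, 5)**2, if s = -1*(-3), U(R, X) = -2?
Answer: 625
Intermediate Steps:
s = 3
q(n) = 5 - 2*n
o(E, O) = -5*O (o(E, O) = ((5 - 2*4) - 2)*O = ((5 - 8) - 2)*O = (-3 - 2)*O = -5*O)
o(s, 5)**2 = (-5*5)**2 = (-25)**2 = 625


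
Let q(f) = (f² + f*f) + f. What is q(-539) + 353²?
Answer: 705112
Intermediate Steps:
q(f) = f + 2*f² (q(f) = (f² + f²) + f = 2*f² + f = f + 2*f²)
q(-539) + 353² = -539*(1 + 2*(-539)) + 353² = -539*(1 - 1078) + 124609 = -539*(-1077) + 124609 = 580503 + 124609 = 705112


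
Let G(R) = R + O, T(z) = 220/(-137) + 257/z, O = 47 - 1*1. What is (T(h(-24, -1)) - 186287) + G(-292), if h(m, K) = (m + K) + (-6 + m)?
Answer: -1405573464/7535 ≈ -1.8654e+5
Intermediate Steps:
O = 46 (O = 47 - 1 = 46)
h(m, K) = -6 + K + 2*m (h(m, K) = (K + m) + (-6 + m) = -6 + K + 2*m)
T(z) = -220/137 + 257/z (T(z) = 220*(-1/137) + 257/z = -220/137 + 257/z)
G(R) = 46 + R (G(R) = R + 46 = 46 + R)
(T(h(-24, -1)) - 186287) + G(-292) = ((-220/137 + 257/(-6 - 1 + 2*(-24))) - 186287) + (46 - 292) = ((-220/137 + 257/(-6 - 1 - 48)) - 186287) - 246 = ((-220/137 + 257/(-55)) - 186287) - 246 = ((-220/137 + 257*(-1/55)) - 186287) - 246 = ((-220/137 - 257/55) - 186287) - 246 = (-47309/7535 - 186287) - 246 = -1403719854/7535 - 246 = -1405573464/7535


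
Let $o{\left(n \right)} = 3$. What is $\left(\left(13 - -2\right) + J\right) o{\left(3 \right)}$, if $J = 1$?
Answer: $48$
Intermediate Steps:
$\left(\left(13 - -2\right) + J\right) o{\left(3 \right)} = \left(\left(13 - -2\right) + 1\right) 3 = \left(\left(13 + 2\right) + 1\right) 3 = \left(15 + 1\right) 3 = 16 \cdot 3 = 48$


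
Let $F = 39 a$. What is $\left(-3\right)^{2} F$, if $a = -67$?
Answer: $-23517$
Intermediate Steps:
$F = -2613$ ($F = 39 \left(-67\right) = -2613$)
$\left(-3\right)^{2} F = \left(-3\right)^{2} \left(-2613\right) = 9 \left(-2613\right) = -23517$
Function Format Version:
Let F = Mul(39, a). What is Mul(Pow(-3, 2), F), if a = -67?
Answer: -23517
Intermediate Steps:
F = -2613 (F = Mul(39, -67) = -2613)
Mul(Pow(-3, 2), F) = Mul(Pow(-3, 2), -2613) = Mul(9, -2613) = -23517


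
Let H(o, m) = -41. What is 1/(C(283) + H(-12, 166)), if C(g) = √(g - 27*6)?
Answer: -1/30 ≈ -0.033333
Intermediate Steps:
C(g) = √(-162 + g) (C(g) = √(g - 162) = √(-162 + g))
1/(C(283) + H(-12, 166)) = 1/(√(-162 + 283) - 41) = 1/(√121 - 41) = 1/(11 - 41) = 1/(-30) = -1/30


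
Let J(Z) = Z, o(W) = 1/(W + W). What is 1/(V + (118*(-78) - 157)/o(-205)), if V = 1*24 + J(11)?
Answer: 1/3838045 ≈ 2.6055e-7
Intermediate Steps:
o(W) = 1/(2*W)
V = 35 (V = 1*24 + 11 = 24 + 11 = 35)
1/(V + (118*(-78) - 157)/o(-205)) = 1/(35 + (118*(-78) - 157)/(((½)/(-205)))) = 1/(35 + (-9204 - 157)/(((½)*(-1/205)))) = 1/(35 - 9361/(-1/410)) = 1/(35 - 9361*(-410)) = 1/(35 + 3838010) = 1/3838045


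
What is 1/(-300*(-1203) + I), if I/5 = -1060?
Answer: 1/355600 ≈ 2.8121e-6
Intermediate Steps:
I = -5300 (I = 5*(-1060) = -5300)
1/(-300*(-1203) + I) = 1/(-300*(-1203) - 5300) = 1/(360900 - 5300) = 1/355600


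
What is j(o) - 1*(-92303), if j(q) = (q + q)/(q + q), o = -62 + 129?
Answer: 92304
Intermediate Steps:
o = 67
j(q) = 1 (j(q) = (2*q)/((2*q)) = (2*q)*(1/(2*q)) = 1)
j(o) - 1*(-92303) = 1 - 1*(-92303) = 1 + 92303 = 92304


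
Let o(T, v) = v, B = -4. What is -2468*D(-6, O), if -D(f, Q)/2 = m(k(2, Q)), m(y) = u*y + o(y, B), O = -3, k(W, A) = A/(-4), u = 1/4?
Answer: -37637/2 ≈ -18819.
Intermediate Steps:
u = ¼ ≈ 0.25000
k(W, A) = -A/4 (k(W, A) = A*(-¼) = -A/4)
m(y) = -4 + y/4 (m(y) = y/4 - 4 = -4 + y/4)
D(f, Q) = 8 + Q/8 (D(f, Q) = -2*(-4 + (-Q/4)/4) = -2*(-4 - Q/16) = 8 + Q/8)
-2468*D(-6, O) = -2468*(8 + (⅛)*(-3)) = -2468*(8 - 3/8) = -2468*61/8 = -37637/2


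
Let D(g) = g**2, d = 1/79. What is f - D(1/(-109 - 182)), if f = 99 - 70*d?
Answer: 656362352/6689799 ≈ 98.114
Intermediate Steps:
d = 1/79 ≈ 0.012658
f = 7751/79 (f = 99 - 70*1/79 = 99 - 70/79 = 7751/79 ≈ 98.114)
f - D(1/(-109 - 182)) = 7751/79 - (1/(-109 - 182))**2 = 7751/79 - (1/(-291))**2 = 7751/79 - (-1/291)**2 = 7751/79 - 1*1/84681 = 7751/79 - 1/84681 = 656362352/6689799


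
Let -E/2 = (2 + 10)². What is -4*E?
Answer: 1152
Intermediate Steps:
E = -288 (E = -2*(2 + 10)² = -2*12² = -2*144 = -288)
-4*E = -4*(-288) = 1152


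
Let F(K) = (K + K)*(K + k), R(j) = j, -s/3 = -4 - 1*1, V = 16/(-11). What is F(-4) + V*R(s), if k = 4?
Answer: -240/11 ≈ -21.818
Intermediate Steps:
V = -16/11 (V = 16*(-1/11) = -16/11 ≈ -1.4545)
s = 15 (s = -3*(-4 - 1*1) = -3*(-4 - 1) = -3*(-5) = 15)
F(K) = 2*K*(4 + K) (F(K) = (K + K)*(K + 4) = (2*K)*(4 + K) = 2*K*(4 + K))
F(-4) + V*R(s) = 2*(-4)*(4 - 4) - 16/11*15 = 2*(-4)*0 - 240/11 = 0 - 240/11 = -240/11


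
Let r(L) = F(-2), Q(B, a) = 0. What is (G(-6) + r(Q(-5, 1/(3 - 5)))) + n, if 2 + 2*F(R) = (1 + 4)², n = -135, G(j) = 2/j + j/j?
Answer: -737/6 ≈ -122.83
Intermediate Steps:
G(j) = 1 + 2/j (G(j) = 2/j + 1 = 1 + 2/j)
F(R) = 23/2 (F(R) = -1 + (1 + 4)²/2 = -1 + (½)*5² = -1 + (½)*25 = -1 + 25/2 = 23/2)
r(L) = 23/2
(G(-6) + r(Q(-5, 1/(3 - 5)))) + n = ((2 - 6)/(-6) + 23/2) - 135 = (-⅙*(-4) + 23/2) - 135 = (⅔ + 23/2) - 135 = 73/6 - 135 = -737/6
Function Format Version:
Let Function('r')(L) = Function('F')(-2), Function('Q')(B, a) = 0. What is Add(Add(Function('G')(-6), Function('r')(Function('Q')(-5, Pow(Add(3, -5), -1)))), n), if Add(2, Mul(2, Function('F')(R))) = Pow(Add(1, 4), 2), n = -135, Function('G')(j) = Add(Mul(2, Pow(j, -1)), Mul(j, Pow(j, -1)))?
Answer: Rational(-737, 6) ≈ -122.83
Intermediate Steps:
Function('G')(j) = Add(1, Mul(2, Pow(j, -1))) (Function('G')(j) = Add(Mul(2, Pow(j, -1)), 1) = Add(1, Mul(2, Pow(j, -1))))
Function('F')(R) = Rational(23, 2) (Function('F')(R) = Add(-1, Mul(Rational(1, 2), Pow(Add(1, 4), 2))) = Add(-1, Mul(Rational(1, 2), Pow(5, 2))) = Add(-1, Mul(Rational(1, 2), 25)) = Add(-1, Rational(25, 2)) = Rational(23, 2))
Function('r')(L) = Rational(23, 2)
Add(Add(Function('G')(-6), Function('r')(Function('Q')(-5, Pow(Add(3, -5), -1)))), n) = Add(Add(Mul(Pow(-6, -1), Add(2, -6)), Rational(23, 2)), -135) = Add(Add(Mul(Rational(-1, 6), -4), Rational(23, 2)), -135) = Add(Add(Rational(2, 3), Rational(23, 2)), -135) = Add(Rational(73, 6), -135) = Rational(-737, 6)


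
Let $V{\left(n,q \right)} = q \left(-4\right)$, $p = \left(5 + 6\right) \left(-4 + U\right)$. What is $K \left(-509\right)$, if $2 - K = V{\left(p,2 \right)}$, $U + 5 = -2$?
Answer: $-5090$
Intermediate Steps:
$U = -7$ ($U = -5 - 2 = -7$)
$p = -121$ ($p = \left(5 + 6\right) \left(-4 - 7\right) = 11 \left(-11\right) = -121$)
$V{\left(n,q \right)} = - 4 q$
$K = 10$ ($K = 2 - \left(-4\right) 2 = 2 - -8 = 2 + 8 = 10$)
$K \left(-509\right) = 10 \left(-509\right) = -5090$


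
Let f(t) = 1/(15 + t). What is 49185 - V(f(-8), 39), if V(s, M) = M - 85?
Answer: 49231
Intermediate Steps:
V(s, M) = -85 + M
49185 - V(f(-8), 39) = 49185 - (-85 + 39) = 49185 - 1*(-46) = 49185 + 46 = 49231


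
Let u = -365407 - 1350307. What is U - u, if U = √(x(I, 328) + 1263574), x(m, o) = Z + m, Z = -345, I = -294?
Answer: 1715714 + √1262935 ≈ 1.7168e+6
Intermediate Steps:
x(m, o) = -345 + m
u = -1715714
U = √1262935 (U = √((-345 - 294) + 1263574) = √(-639 + 1263574) = √1262935 ≈ 1123.8)
U - u = √1262935 - 1*(-1715714) = √1262935 + 1715714 = 1715714 + √1262935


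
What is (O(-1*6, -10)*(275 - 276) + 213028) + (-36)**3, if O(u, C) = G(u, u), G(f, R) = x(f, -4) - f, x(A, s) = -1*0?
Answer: 166366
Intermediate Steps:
x(A, s) = 0
G(f, R) = -f (G(f, R) = 0 - f = -f)
O(u, C) = -u
(O(-1*6, -10)*(275 - 276) + 213028) + (-36)**3 = ((-(-1)*6)*(275 - 276) + 213028) + (-36)**3 = (-1*(-6)*(-1) + 213028) - 46656 = (6*(-1) + 213028) - 46656 = (-6 + 213028) - 46656 = 213022 - 46656 = 166366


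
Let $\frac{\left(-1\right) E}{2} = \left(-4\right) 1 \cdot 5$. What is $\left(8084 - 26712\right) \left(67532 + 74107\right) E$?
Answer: $-105538051680$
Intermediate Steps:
$E = 40$ ($E = - 2 \left(-4\right) 1 \cdot 5 = - 2 \left(\left(-4\right) 5\right) = \left(-2\right) \left(-20\right) = 40$)
$\left(8084 - 26712\right) \left(67532 + 74107\right) E = \left(8084 - 26712\right) \left(67532 + 74107\right) 40 = \left(-18628\right) 141639 \cdot 40 = \left(-2638451292\right) 40 = -105538051680$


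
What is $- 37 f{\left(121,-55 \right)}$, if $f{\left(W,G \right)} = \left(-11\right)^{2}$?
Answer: $-4477$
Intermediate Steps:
$f{\left(W,G \right)} = 121$
$- 37 f{\left(121,-55 \right)} = \left(-37\right) 121 = -4477$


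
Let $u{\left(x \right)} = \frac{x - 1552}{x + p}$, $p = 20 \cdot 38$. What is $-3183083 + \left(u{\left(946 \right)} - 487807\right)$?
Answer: $- \frac{3131269473}{853} \approx -3.6709 \cdot 10^{6}$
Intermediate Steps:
$p = 760$
$u{\left(x \right)} = \frac{-1552 + x}{760 + x}$ ($u{\left(x \right)} = \frac{x - 1552}{x + 760} = \frac{-1552 + x}{760 + x}$)
$-3183083 + \left(u{\left(946 \right)} - 487807\right) = -3183083 - \left(487807 - \frac{-1552 + 946}{760 + 946}\right) = -3183083 - \left(487807 - \frac{1}{1706} \left(-606\right)\right) = -3183083 + \left(\frac{1}{1706} \left(-606\right) - 487807\right) = -3183083 - \frac{416099674}{853} = - \frac{3131269473}{853}$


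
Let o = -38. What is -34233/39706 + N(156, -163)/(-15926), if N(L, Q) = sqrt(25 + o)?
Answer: -34233/39706 - I*sqrt(13)/15926 ≈ -0.86216 - 0.00022639*I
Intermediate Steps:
N(L, Q) = I*sqrt(13) (N(L, Q) = sqrt(25 - 38) = sqrt(-13) = I*sqrt(13))
-34233/39706 + N(156, -163)/(-15926) = -34233/39706 + (I*sqrt(13))/(-15926) = -34233*1/39706 + (I*sqrt(13))*(-1/15926) = -34233/39706 - I*sqrt(13)/15926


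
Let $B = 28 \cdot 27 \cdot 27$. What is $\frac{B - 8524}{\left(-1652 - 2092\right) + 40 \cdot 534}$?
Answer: $\frac{743}{1101} \approx 0.67484$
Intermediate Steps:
$B = 20412$ ($B = 756 \cdot 27 = 20412$)
$\frac{B - 8524}{\left(-1652 - 2092\right) + 40 \cdot 534} = \frac{20412 - 8524}{\left(-1652 - 2092\right) + 40 \cdot 534} = \frac{11888}{\left(-1652 - 2092\right) + 21360} = \frac{11888}{-3744 + 21360} = \frac{11888}{17616} = 11888 \cdot \frac{1}{17616} = \frac{743}{1101}$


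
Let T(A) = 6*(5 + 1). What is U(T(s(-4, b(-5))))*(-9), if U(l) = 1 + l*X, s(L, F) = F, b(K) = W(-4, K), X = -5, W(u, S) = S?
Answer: 1611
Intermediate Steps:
b(K) = K
T(A) = 36 (T(A) = 6*6 = 36)
U(l) = 1 - 5*l (U(l) = 1 + l*(-5) = 1 - 5*l)
U(T(s(-4, b(-5))))*(-9) = (1 - 5*36)*(-9) = (1 - 180)*(-9) = -179*(-9) = 1611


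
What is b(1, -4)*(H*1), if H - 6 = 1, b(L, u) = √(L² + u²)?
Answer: 7*√17 ≈ 28.862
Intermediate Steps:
H = 7 (H = 6 + 1 = 7)
b(1, -4)*(H*1) = √(1² + (-4)²)*(7*1) = √(1 + 16)*7 = √17*7 = 7*√17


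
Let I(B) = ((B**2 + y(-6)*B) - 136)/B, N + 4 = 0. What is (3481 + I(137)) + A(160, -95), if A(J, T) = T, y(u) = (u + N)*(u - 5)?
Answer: 497585/137 ≈ 3632.0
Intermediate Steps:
N = -4 (N = -4 + 0 = -4)
y(u) = (-5 + u)*(-4 + u) (y(u) = (u - 4)*(u - 5) = (-4 + u)*(-5 + u) = (-5 + u)*(-4 + u))
I(B) = (-136 + B**2 + 110*B)/B (I(B) = ((B**2 + (20 + (-6)**2 - 9*(-6))*B) - 136)/B = ((B**2 + (20 + 36 + 54)*B) - 136)/B = ((B**2 + 110*B) - 136)/B = (-136 + B**2 + 110*B)/B)
(3481 + I(137)) + A(160, -95) = (3481 + (110 + 137 - 136/137)) - 95 = (3481 + 33703/137) - 95 = 510600/137 - 95 = 497585/137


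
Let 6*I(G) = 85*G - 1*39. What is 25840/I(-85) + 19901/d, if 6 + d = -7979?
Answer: -43204852/1812595 ≈ -23.836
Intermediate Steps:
d = -7985 (d = -6 - 7979 = -7985)
I(G) = -13/2 + 85*G/6 (I(G) = (85*G - 1*39)/6 = (85*G - 39)/6 = (-39 + 85*G)/6 = -13/2 + 85*G/6)
25840/I(-85) + 19901/d = 25840/(-13/2 + (85/6)*(-85)) + 19901/(-7985) = 25840/(-13/2 - 7225/6) + 19901*(-1/7985) = 25840/(-3632/3) - 19901/7985 = 25840*(-3/3632) - 19901/7985 = -4845/227 - 19901/7985 = -43204852/1812595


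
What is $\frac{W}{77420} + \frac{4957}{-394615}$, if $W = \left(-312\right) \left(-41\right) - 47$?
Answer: $\frac{929119447}{6110218660} \approx 0.15206$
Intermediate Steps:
$W = 12745$ ($W = 12792 - 47 = 12745$)
$\frac{W}{77420} + \frac{4957}{-394615} = \frac{12745}{77420} + \frac{4957}{-394615} = 12745 \cdot \frac{1}{77420} + 4957 \left(- \frac{1}{394615}\right) = \frac{2549}{15484} - \frac{4957}{394615} = \frac{929119447}{6110218660}$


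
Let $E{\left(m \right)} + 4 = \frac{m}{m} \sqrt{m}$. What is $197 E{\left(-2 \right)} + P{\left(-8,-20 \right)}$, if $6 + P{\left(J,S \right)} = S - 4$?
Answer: $-818 + 197 i \sqrt{2} \approx -818.0 + 278.6 i$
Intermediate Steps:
$P{\left(J,S \right)} = -10 + S$ ($P{\left(J,S \right)} = -6 + \left(S - 4\right) = -6 + \left(-4 + S\right) = -10 + S$)
$E{\left(m \right)} = -4 + \sqrt{m}$ ($E{\left(m \right)} = -4 + \frac{m}{m} \sqrt{m} = -4 + 1 \sqrt{m} = -4 + \sqrt{m}$)
$197 E{\left(-2 \right)} + P{\left(-8,-20 \right)} = 197 \left(-4 + \sqrt{-2}\right) - 30 = 197 \left(-4 + i \sqrt{2}\right) - 30 = \left(-788 + 197 i \sqrt{2}\right) - 30 = -818 + 197 i \sqrt{2}$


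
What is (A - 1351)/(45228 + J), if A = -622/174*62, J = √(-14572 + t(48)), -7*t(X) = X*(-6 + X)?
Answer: -515670811/14830504619 + 136819*I*√3715/88983027714 ≈ -0.034771 + 9.3717e-5*I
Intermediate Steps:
t(X) = -X*(-6 + X)/7
J = 2*I*√3715 (J = √(-14572 + (⅐)*48*(6 - 1*48)) = √(-14572 + (⅐)*48*(6 - 48)) = √(-14572 + (⅐)*48*(-42)) = √(-14572 - 288) = √(-14860) = 2*I*√3715 ≈ 121.9*I)
A = -19282/87 (A = -622*1/174*62 = -311/87*62 = -19282/87 ≈ -221.63)
(A - 1351)/(45228 + J) = (-19282/87 - 1351)/(45228 + 2*I*√3715) = -136819/(87*(45228 + 2*I*√3715))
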